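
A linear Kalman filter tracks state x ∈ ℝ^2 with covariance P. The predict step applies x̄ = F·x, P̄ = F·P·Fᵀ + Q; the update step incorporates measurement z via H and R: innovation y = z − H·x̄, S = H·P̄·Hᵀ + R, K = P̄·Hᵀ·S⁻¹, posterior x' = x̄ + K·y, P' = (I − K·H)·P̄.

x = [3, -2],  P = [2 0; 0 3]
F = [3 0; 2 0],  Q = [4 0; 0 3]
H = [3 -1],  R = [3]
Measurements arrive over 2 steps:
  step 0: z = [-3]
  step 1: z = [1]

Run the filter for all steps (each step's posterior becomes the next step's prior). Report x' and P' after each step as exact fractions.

step 0: x̄ = F·x = [9, 6]
step 0: P̄ = F·P·Fᵀ + Q = [22 12; 12 11]
step 0: y = z − H·x̄ = [-24]
step 0: S = H·P̄·Hᵀ + R = [140]
step 0: K = P̄·Hᵀ·S⁻¹ = [27/70; 5/28]
step 0: x' = x̄ + K·y = [-9/35, 12/7]
step 0: P' = (I − K·H)·P̄ = [41/35 33/14; 33/14 183/28]
step 1: x̄ = F·x = [-27/35, -18/35]
step 1: P̄ = F·P·Fᵀ + Q = [509/35 246/35; 246/35 269/35]
step 1: y = z − H·x̄ = [14/5]
step 1: S = H·P̄·Hᵀ + R = [497/5]
step 1: K = P̄·Hᵀ·S⁻¹ = [183/497; 67/497]
step 1: x' = x̄ + K·y = [129/497, -68/497]
step 1: P' = (I − K·H)·P̄ = [530/497 1041/497; 1041/497 2922/497]

step 0: x' = [-9/35, 12/7], P' = [41/35 33/14; 33/14 183/28]
step 1: x' = [129/497, -68/497], P' = [530/497 1041/497; 1041/497 2922/497]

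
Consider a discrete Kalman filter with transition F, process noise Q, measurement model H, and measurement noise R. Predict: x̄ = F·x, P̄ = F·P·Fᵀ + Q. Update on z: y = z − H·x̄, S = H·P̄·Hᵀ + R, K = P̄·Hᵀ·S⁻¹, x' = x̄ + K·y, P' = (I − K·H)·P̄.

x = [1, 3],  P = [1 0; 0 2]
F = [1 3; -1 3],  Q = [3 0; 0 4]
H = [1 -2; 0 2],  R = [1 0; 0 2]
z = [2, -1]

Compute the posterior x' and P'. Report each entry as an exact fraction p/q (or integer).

x' = [979/527, -96/527]
P' = [1324/527 451/527; 451/527 240/527]

x̄ = F·x = [10, 8]
P̄ = F·P·Fᵀ + Q = [22 17; 17 23]
y = z − H·x̄ = [8, -17]
S = H·P̄·Hᵀ + R = [47 -58; -58 94]
K = P̄·Hᵀ·S⁻¹ = [422/527 451/527; -29/527 240/527]
x' = x̄ + K·y = [979/527, -96/527]
P' = (I − K·H)·P̄ = [1324/527 451/527; 451/527 240/527]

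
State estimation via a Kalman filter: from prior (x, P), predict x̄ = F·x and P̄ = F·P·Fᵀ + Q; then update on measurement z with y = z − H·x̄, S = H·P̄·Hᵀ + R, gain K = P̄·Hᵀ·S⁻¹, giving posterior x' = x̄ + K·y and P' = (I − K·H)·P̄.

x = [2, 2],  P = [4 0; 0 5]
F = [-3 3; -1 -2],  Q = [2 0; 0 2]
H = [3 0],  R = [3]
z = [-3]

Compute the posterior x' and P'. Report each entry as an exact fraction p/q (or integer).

x' = [-249/250, -723/125]
P' = [83/250 -9/125; -9/125 2764/125]

x̄ = F·x = [0, -6]
P̄ = F·P·Fᵀ + Q = [83 -18; -18 26]
y = z − H·x̄ = [-3]
S = H·P̄·Hᵀ + R = [750]
K = P̄·Hᵀ·S⁻¹ = [83/250; -9/125]
x' = x̄ + K·y = [-249/250, -723/125]
P' = (I − K·H)·P̄ = [83/250 -9/125; -9/125 2764/125]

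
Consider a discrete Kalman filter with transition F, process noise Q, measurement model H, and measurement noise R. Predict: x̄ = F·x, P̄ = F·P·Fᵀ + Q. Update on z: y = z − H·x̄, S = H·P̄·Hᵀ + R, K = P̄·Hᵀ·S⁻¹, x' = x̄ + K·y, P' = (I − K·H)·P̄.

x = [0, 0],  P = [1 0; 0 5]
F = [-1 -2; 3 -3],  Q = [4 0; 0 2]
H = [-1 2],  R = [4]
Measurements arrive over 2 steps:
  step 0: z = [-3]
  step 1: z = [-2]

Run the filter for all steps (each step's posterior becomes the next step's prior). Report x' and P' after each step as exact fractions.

step 0: x̄ = F·x = [0, 0]
step 0: P̄ = F·P·Fᵀ + Q = [25 27; 27 56]
step 0: y = z − H·x̄ = [-3]
step 0: S = H·P̄·Hᵀ + R = [145]
step 0: K = P̄·Hᵀ·S⁻¹ = [1/5; 17/29]
step 0: x' = x̄ + K·y = [-3/5, -51/29]
step 0: P' = (I − K·H)·P̄ = [96/5 10; 10 179/29]
step 1: x̄ = F·x = [597/145, 504/145]
step 1: P̄ = F·P·Fᵀ + Q = [12744/145 -7332/145; -7332/145 7301/145]
step 1: y = z − H·x̄ = [-701/145]
step 1: S = H·P̄·Hᵀ + R = [71856/145]
step 1: K = P̄·Hᵀ·S⁻¹ = [-571/1497; 10967/35928]
step 1: x' = x̄ + K·y = [8924/1497, 71861/35928]
step 1: P' = (I − K·H)·P̄ = [7880/499 10678/1497; 10678/1497 75035/17964]

step 0: x' = [-3/5, -51/29], P' = [96/5 10; 10 179/29]
step 1: x' = [8924/1497, 71861/35928], P' = [7880/499 10678/1497; 10678/1497 75035/17964]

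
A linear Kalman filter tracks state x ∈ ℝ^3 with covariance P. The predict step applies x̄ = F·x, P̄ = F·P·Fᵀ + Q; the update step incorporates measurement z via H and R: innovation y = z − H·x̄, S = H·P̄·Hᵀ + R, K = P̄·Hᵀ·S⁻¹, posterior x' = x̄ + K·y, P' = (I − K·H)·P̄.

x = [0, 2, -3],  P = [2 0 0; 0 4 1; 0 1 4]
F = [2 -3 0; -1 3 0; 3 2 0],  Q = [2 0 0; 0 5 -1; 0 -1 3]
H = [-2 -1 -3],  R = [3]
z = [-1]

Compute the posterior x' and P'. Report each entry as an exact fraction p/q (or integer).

x̄ = F·x = [-6, 6, 4]
P̄ = F·P·Fᵀ + Q = [46 -40 -12; -40 43 17; -12 17 37]
y = z − H·x̄ = [5]
S = H·P̄·Hᵀ + R = [361]
K = P̄·Hᵀ·S⁻¹ = [-16/361; -14/361; -104/361]
x' = x̄ + K·y = [-2246/361, 2096/361, 924/361]
P' = (I − K·H)·P̄ = [16350/361 -14664/361 -5996/361; -14664/361 15327/361 4681/361; -5996/361 4681/361 2541/361]

x' = [-2246/361, 2096/361, 924/361]
P' = [16350/361 -14664/361 -5996/361; -14664/361 15327/361 4681/361; -5996/361 4681/361 2541/361]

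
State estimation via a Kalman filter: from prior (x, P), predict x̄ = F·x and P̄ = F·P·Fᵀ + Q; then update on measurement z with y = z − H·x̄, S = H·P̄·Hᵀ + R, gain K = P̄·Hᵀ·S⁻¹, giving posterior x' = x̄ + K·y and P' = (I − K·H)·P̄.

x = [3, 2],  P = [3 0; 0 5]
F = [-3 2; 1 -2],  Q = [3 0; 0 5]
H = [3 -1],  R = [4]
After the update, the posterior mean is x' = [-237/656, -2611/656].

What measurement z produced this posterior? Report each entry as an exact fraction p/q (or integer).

x̄ = F·x = [-5, -1]
P̄ = F·P·Fᵀ + Q = [50 -29; -29 28]
S = H·P̄·Hᵀ + R = [656]
K = P̄·Hᵀ·S⁻¹ = [179/656; -115/656]
x' − x̄ = [3043/656, -1955/656] = K·y
y = (KᵀK)⁻¹·Kᵀ·(x' − x̄) = [17]
z = y + H·x̄ = [17] + [-14] = [3]

z = [3]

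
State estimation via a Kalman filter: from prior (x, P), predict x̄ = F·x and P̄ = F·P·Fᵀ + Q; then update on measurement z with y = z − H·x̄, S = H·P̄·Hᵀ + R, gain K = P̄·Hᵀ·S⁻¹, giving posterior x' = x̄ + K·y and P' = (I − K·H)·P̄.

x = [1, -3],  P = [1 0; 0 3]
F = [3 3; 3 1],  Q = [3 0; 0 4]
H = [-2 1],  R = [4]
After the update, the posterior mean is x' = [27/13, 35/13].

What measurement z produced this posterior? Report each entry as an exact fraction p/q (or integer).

x̄ = F·x = [-6, 0]
P̄ = F·P·Fᵀ + Q = [39 18; 18 16]
S = H·P̄·Hᵀ + R = [104]
K = P̄·Hᵀ·S⁻¹ = [-15/26; -5/26]
x' − x̄ = [105/13, 35/13] = K·y
y = (KᵀK)⁻¹·Kᵀ·(x' − x̄) = [-14]
z = y + H·x̄ = [-14] + [12] = [-2]

z = [-2]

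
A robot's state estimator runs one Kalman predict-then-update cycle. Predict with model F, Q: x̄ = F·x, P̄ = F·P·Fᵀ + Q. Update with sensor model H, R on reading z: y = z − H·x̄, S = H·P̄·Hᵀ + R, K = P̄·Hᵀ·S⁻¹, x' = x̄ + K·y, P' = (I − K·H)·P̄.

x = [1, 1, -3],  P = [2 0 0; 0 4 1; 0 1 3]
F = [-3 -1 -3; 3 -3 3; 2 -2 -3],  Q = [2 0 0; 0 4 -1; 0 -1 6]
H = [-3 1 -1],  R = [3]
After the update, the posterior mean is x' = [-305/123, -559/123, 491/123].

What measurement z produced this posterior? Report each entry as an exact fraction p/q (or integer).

z = [-1]

x̄ = F·x = [5, -9, 9]
P̄ = F·P·Fᵀ + Q = [57 -27 32; -27 67 11; 32 11 69]
S = H·P̄·Hᵀ + R = [984]
K = P̄·Hᵀ·S⁻¹ = [-115/492; 137/984; -77/492]
x' − x̄ = [-920/123, 548/123, -616/123] = K·y
y = (KᵀK)⁻¹·Kᵀ·(x' − x̄) = [32]
z = y + H·x̄ = [32] + [-33] = [-1]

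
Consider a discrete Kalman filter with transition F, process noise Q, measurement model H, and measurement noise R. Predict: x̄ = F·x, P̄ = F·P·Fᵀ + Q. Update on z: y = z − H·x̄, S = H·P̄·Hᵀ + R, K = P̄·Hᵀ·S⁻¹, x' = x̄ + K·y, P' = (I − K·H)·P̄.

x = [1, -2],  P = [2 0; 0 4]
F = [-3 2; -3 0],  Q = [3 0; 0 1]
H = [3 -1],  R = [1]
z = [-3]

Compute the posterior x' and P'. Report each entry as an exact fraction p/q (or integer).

x̄ = F·x = [-7, -3]
P̄ = F·P·Fᵀ + Q = [37 18; 18 19]
y = z − H·x̄ = [15]
S = H·P̄·Hᵀ + R = [245]
K = P̄·Hᵀ·S⁻¹ = [93/245; 1/7]
x' = x̄ + K·y = [-64/49, -6/7]
P' = (I − K·H)·P̄ = [416/245 33/7; 33/7 14]

x' = [-64/49, -6/7]
P' = [416/245 33/7; 33/7 14]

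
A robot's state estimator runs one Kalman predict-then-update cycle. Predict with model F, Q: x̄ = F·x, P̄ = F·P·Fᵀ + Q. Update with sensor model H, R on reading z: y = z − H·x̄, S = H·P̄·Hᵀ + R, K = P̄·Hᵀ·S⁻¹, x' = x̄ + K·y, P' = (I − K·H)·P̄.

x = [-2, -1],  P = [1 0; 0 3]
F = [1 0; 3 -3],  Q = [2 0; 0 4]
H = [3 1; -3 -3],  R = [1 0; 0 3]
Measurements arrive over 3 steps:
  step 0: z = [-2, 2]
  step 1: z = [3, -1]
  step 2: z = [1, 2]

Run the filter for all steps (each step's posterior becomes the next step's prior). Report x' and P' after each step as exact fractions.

step 0: x' = [-1192/1565, 203/1565], P' = [447/1565 -663/1565; -663/1565 1372/1565]
step 1: x' = [37776/35023, -675445/1085713], P' = [9395/35023 -13812/35023; -13812/35023 897569/1085713]
step 2: x' = [93452716/143052649, -824954752/715263245], P' = [38341159/143052649 -56341287/143052649; -56341287/143052649 590478646/715263245]

step 0: x̄ = F·x = [-2, -3]
step 0: P̄ = F·P·Fᵀ + Q = [3 3; 3 40]
step 0: y = z − H·x̄ = [7, -13]
step 0: S = H·P̄·Hᵀ + R = [86 -183; -183 444]
step 0: K = P̄·Hᵀ·S⁻¹ = [678/1565 216/1565; -617/1565 -709/1565]
step 0: x' = x̄ + K·y = [-1192/1565, 203/1565]
step 0: P' = (I − K·H)·P̄ = [447/1565 -663/1565; -663/1565 1372/1565]
step 1: x̄ = F·x = [-1192/1565, -837/313]
step 1: P̄ = F·P·Fᵀ + Q = [3577/1565 666/313; 666/313 6913/313]
step 1: y = z − H·x̄ = [12456/1565, -17696/1565]
step 1: S = H·P̄·Hᵀ + R = [88303/1565 -175848/1565; -175848/1565 407913/1565]
step 1: K = P̄·Hᵀ·S⁻¹ = [14373/35023 4417/35023; -386947/1085713 -469397/1085713]
step 1: x' = x̄ + K·y = [37776/35023, -675445/1085713]
step 1: P' = (I − K·H)·P̄ = [9395/35023 -13812/35023; -13812/35023 897569/1085713]
step 2: x̄ = F·x = [37776/35023, 5539503/1085713]
step 2: P̄ = F·P·Fᵀ + Q = [79441/35023 69621/35023; 69621/35023 22749274/1085713]
step 2: y = z − H·x̄ = [-7966958/1085713, 22303103/1085713]
step 2: S = H·P̄·Hᵀ + R = [58948532/1085713 -116310873/1085713; -116310873/1085713 269013162/1085713]
step 2: K = P̄·Hᵀ·S⁻¹ = [58682190/143052649 18000128/143052649; -254640659/715263245 -308772211/715263245]
step 2: x' = x̄ + K·y = [93452716/143052649, -824954752/715263245]
step 2: P' = (I − K·H)·P̄ = [38341159/143052649 -56341287/143052649; -56341287/143052649 590478646/715263245]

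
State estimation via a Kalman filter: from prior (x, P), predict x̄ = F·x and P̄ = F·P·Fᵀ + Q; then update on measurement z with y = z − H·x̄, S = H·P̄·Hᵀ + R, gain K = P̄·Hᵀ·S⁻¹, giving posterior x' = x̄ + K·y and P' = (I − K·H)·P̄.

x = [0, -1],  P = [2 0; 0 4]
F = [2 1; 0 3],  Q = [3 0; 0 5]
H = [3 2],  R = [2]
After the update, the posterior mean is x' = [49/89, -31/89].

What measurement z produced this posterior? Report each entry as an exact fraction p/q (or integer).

x̄ = F·x = [-1, -3]
P̄ = F·P·Fᵀ + Q = [15 12; 12 41]
S = H·P̄·Hᵀ + R = [445]
K = P̄·Hᵀ·S⁻¹ = [69/445; 118/445]
x' − x̄ = [138/89, 236/89] = K·y
y = (KᵀK)⁻¹·Kᵀ·(x' − x̄) = [10]
z = y + H·x̄ = [10] + [-9] = [1]

z = [1]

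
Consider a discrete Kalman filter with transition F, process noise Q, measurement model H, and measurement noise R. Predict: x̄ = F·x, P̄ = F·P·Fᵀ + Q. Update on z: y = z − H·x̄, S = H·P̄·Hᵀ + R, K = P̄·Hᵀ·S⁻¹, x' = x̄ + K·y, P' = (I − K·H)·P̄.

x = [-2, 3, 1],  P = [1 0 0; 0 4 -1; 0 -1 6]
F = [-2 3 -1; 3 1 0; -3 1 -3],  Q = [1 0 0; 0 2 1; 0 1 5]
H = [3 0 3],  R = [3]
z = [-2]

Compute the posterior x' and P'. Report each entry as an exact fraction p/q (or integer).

x̄ = F·x = [12, -3, 6]
P̄ = F·P·Fᵀ + Q = [53 7 46; 7 15 -1; 46 -1 78]
y = z − H·x̄ = [-56]
S = H·P̄·Hᵀ + R = [2010]
K = P̄·Hᵀ·S⁻¹ = [99/670; 3/335; 62/335]
x' = x̄ + K·y = [1248/335, -1173/335, -1462/335]
P' = (I − K·H)·P̄ = [6107/670 1454/335 -3004/335; 1454/335 4971/335 -1451/335; -3004/335 -1451/335 3066/335]

x' = [1248/335, -1173/335, -1462/335]
P' = [6107/670 1454/335 -3004/335; 1454/335 4971/335 -1451/335; -3004/335 -1451/335 3066/335]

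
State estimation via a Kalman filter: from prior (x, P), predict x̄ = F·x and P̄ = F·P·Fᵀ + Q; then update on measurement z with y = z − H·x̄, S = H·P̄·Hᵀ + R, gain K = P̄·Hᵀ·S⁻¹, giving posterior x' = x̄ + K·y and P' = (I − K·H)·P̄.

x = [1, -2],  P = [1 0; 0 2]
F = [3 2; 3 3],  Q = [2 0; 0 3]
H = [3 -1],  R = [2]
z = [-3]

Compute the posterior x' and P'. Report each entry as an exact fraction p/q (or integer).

x' = [-185/77, -30/7]
P' = [167/77 39/7; 39/7 111/7]

x̄ = F·x = [-1, -3]
P̄ = F·P·Fᵀ + Q = [19 21; 21 30]
y = z − H·x̄ = [-3]
S = H·P̄·Hᵀ + R = [77]
K = P̄·Hᵀ·S⁻¹ = [36/77; 3/7]
x' = x̄ + K·y = [-185/77, -30/7]
P' = (I − K·H)·P̄ = [167/77 39/7; 39/7 111/7]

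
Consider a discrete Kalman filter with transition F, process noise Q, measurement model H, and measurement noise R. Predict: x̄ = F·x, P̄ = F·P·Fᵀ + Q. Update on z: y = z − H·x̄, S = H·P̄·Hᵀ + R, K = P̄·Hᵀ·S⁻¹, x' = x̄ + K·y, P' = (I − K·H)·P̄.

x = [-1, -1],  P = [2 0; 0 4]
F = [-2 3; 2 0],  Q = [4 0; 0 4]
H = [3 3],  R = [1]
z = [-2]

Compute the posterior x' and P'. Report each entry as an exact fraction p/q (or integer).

x' = [443/397, -710/397]
P' = [4656/397 -4616/397; -4616/397 4620/397]

x̄ = F·x = [-1, -2]
P̄ = F·P·Fᵀ + Q = [48 -8; -8 12]
y = z − H·x̄ = [7]
S = H·P̄·Hᵀ + R = [397]
K = P̄·Hᵀ·S⁻¹ = [120/397; 12/397]
x' = x̄ + K·y = [443/397, -710/397]
P' = (I − K·H)·P̄ = [4656/397 -4616/397; -4616/397 4620/397]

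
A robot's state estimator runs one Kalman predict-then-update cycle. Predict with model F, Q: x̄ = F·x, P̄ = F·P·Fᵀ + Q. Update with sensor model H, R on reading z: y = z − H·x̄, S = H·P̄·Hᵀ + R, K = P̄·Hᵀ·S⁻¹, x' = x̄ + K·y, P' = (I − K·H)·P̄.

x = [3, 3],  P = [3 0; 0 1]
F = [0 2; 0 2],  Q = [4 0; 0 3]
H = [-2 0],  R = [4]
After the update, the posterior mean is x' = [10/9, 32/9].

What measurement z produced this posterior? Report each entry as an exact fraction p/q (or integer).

x̄ = F·x = [6, 6]
P̄ = F·P·Fᵀ + Q = [8 4; 4 7]
S = H·P̄·Hᵀ + R = [36]
K = P̄·Hᵀ·S⁻¹ = [-4/9; -2/9]
x' − x̄ = [-44/9, -22/9] = K·y
y = (KᵀK)⁻¹·Kᵀ·(x' − x̄) = [11]
z = y + H·x̄ = [11] + [-12] = [-1]

z = [-1]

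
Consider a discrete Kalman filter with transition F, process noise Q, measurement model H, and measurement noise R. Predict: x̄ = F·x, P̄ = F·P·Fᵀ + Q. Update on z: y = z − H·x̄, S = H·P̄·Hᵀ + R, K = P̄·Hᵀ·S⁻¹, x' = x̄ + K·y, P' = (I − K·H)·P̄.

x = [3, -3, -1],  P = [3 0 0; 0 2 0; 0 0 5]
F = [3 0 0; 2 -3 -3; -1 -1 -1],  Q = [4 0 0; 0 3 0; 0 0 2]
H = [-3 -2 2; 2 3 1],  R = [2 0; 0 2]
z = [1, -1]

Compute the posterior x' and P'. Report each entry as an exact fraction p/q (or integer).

x̄ = F·x = [9, 18, 1]
P̄ = F·P·Fᵀ + Q = [31 18 -9; 18 78 15; -9 15 12]
y = z − H·x̄ = [62, -74]
S = H·P̄·Hᵀ + R = [845 -813; -813 1110]
K = P̄·Hᵀ·S⁻¹ = [-25393/92327 -29096/276981; 10635/92327 31495/92327; 18339/92327 16676/92327]
x' = x̄ + K·y = [-77165/276981, -9374/92327, -4679/92327]
P' = (I − K·H)·P̄ = [501370/276981 -144734/92327 80558/92327; -144734/92327 139731/92327 -66735/92327; 80558/92327 -66735/92327 72441/92327]

x' = [-77165/276981, -9374/92327, -4679/92327]
P' = [501370/276981 -144734/92327 80558/92327; -144734/92327 139731/92327 -66735/92327; 80558/92327 -66735/92327 72441/92327]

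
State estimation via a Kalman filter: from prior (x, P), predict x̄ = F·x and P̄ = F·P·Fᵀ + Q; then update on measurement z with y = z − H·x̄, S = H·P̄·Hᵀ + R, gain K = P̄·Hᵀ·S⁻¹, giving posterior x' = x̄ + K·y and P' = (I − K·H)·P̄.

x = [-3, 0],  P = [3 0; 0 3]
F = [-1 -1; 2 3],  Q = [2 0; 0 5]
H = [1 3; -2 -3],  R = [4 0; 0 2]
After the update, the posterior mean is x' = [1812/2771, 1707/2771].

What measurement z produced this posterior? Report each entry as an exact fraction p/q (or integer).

x̄ = F·x = [3, -6]
P̄ = F·P·Fᵀ + Q = [8 -15; -15 44]
S = H·P̄·Hᵀ + R = [318 -277; -277 250]
K = P̄·Hᵀ·S⁻¹ = [-1217/2771 -1027/2771; 996/2771 -27/2771]
x' − x̄ = [-6501/2771, 18333/2771] = K·y
y = (KᵀK)⁻¹·Kᵀ·(x' − x̄) = [18, -15]
z = y + H·x̄ = [18, -15] + [-15, 12] = [3, -3]

z = [3, -3]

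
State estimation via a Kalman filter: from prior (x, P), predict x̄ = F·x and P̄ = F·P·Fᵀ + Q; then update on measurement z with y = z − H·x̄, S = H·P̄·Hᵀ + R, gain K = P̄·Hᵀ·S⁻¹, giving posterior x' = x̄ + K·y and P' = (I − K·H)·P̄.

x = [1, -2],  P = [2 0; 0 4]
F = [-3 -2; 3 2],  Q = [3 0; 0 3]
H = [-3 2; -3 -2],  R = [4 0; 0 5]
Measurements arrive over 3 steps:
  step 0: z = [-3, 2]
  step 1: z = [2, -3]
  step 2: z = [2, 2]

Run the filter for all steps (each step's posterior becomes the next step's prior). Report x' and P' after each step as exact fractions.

step 0: x̄ = F·x = [1, -1]
step 0: P̄ = F·P·Fᵀ + Q = [37 -34; -34 37]
step 0: y = z − H·x̄ = [2, 3]
step 0: S = H·P̄·Hᵀ + R = [893 185; 185 78]
step 0: K = P̄·Hᵀ·S⁻¹ = [-6007/35429 -5284/35429; 8548/35429 -7556/35429]
step 0: x' = x̄ + K·y = [7563/35429, -41001/35429]
step 0: P' = (I − K·H)·P̄ = [8408/35429 598/35429; 598/35429 17993/35429]
step 1: x̄ = F·x = [59313/35429, -59313/35429]
step 1: P̄ = F·P·Fᵀ + Q = [261107/35429 -154820/35429; -154820/35429 261107/35429]
step 1: y = z − H·x̄ = [367423/35429, -46974/35429]
step 1: S = H·P̄·Hᵀ + R = [5393947/35429 1305535/35429; 1305535/35429 1713696/35429]
step 1: K = P̄·Hᵀ·S⁻¹ = [-35411549/212796403 -31841468/212796403; 49853486/212796403 -45151132/212796403]
step 1: x' = x̄ + K·y = [31225736/212796403, 220628683/212796403]
step 1: P' = (I − K·H)·P̄ = [50142256/212796403 4390286/212796403; 4390286/212796403 106292401/212796403]
step 2: x̄ = F·x = [-534934574/212796403, 534934574/212796403]
step 2: P̄ = F·P·Fᵀ + Q = [1567522549/212796403 -929133340/212796403; -929133340/212796403 1567522549/212796403]
step 2: y = z − H·x̄ = [-2249080064/212796403, -109341768/212796403]
step 2: S = H·P̄·Hᵀ + R = [32378578829/212796403 7837612745/212796403; 7837612745/212796403 10292175072/212796403]
step 2: K = P̄·Hᵀ·S⁻¹ = [-212563395643/1277361010421 -191136427876/1277361010421; 299251061602/1277361010421 -271029416324/1277361010421]
step 2: x' = x̄ + K·y = [-866242450178/1277361010421, 187502261186/1277361010421]
step 2: P' = (I − K·H)·P̄ = [300989286992/1277361010421 26357139202/1277361010421; 26357139202/1277361010421 638037832007/1277361010421]

step 0: x' = [7563/35429, -41001/35429], P' = [8408/35429 598/35429; 598/35429 17993/35429]
step 1: x' = [31225736/212796403, 220628683/212796403], P' = [50142256/212796403 4390286/212796403; 4390286/212796403 106292401/212796403]
step 2: x' = [-866242450178/1277361010421, 187502261186/1277361010421], P' = [300989286992/1277361010421 26357139202/1277361010421; 26357139202/1277361010421 638037832007/1277361010421]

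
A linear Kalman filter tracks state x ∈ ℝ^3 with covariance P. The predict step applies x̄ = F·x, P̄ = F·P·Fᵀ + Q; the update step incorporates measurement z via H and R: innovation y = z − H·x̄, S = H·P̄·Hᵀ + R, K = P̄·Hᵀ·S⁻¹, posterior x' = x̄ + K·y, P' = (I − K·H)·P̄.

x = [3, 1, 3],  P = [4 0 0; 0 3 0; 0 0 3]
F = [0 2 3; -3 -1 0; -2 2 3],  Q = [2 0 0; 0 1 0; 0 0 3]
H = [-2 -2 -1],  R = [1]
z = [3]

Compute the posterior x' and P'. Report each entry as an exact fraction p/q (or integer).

x' = [5103/563, -6490/563, 1095/563]
P' = [11202/563 -12752/563 3209/563; -12752/563 15124/563 -4658/563; 3209/563 -4658/563 3070/563]

x̄ = F·x = [11, -10, 5]
P̄ = F·P·Fᵀ + Q = [41 -6 39; -6 40 18; 39 18 58]
y = z − H·x̄ = [10]
S = H·P̄·Hᵀ + R = [563]
K = P̄·Hᵀ·S⁻¹ = [-109/563; -86/563; -172/563]
x' = x̄ + K·y = [5103/563, -6490/563, 1095/563]
P' = (I − K·H)·P̄ = [11202/563 -12752/563 3209/563; -12752/563 15124/563 -4658/563; 3209/563 -4658/563 3070/563]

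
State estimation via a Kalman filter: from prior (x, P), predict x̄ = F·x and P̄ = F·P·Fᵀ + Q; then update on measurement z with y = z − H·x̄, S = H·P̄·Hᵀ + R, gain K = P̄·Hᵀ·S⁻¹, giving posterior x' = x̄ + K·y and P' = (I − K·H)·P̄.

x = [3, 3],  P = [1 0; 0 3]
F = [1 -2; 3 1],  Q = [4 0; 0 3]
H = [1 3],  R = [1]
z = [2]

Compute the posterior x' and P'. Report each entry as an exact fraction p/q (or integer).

x' = [-653/135, 106/45]
P' = [2231/135 -247/45; -247/45 29/15]

x̄ = F·x = [-3, 12]
P̄ = F·P·Fᵀ + Q = [17 -3; -3 15]
y = z − H·x̄ = [-31]
S = H·P̄·Hᵀ + R = [135]
K = P̄·Hᵀ·S⁻¹ = [8/135; 14/45]
x' = x̄ + K·y = [-653/135, 106/45]
P' = (I − K·H)·P̄ = [2231/135 -247/45; -247/45 29/15]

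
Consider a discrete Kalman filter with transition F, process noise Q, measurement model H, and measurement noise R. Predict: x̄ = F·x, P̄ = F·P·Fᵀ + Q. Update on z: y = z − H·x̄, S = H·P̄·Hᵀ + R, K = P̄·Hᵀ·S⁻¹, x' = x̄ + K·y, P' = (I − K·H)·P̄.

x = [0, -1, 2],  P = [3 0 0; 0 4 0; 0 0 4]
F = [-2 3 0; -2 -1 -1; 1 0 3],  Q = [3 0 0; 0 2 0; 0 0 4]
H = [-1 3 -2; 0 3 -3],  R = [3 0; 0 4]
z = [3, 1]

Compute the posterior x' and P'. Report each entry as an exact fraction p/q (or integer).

x' = [-57297/61144, 49417/30572, 41181/30572]
P' = [536055/61144 143901/30572 118101/30572; 143901/30572 76939/15286 76371/15286; 118101/30572 76371/15286 82323/15286]

x̄ = F·x = [-3, -1, 6]
P̄ = F·P·Fᵀ + Q = [51 0 -6; 0 22 -18; -6 -18 43]
y = z − H·x̄ = [15, 22]
S = H·P̄·Hᵀ + R = [616 708; 708 913]
K = P̄·Hᵀ·S⁻¹ = [-48351/61144 9675/15286; 4083/30572 213/7643; 3611/30572 -2232/7643]
x' = x̄ + K·y = [-57297/61144, 49417/30572, 41181/30572]
P' = (I − K·H)·P̄ = [536055/61144 143901/30572 118101/30572; 143901/30572 76939/15286 76371/15286; 118101/30572 76371/15286 82323/15286]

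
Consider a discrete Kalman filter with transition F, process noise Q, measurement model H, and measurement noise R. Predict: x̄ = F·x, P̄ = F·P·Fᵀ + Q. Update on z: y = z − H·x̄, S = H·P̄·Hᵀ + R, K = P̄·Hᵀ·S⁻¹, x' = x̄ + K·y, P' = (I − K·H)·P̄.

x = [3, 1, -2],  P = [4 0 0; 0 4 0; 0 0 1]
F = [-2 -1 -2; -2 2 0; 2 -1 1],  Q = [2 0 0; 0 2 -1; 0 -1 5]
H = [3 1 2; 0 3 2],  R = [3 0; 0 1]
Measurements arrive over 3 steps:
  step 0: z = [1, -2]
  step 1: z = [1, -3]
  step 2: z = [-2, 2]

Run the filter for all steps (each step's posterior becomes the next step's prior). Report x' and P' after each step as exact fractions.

step 0: x' = [-1283/17169, -26644/17169, 22463/17169], P' = [73294/17169 100184/17169 -150412/17169; 100184/17169 152530/17169 -224741/17169; -150412/17169 -224741/17169 335284/17169]
step 1: x' = [-11120996/18408499, -52635930/18408499, 51377642/18408499], P' = [65590856/18408499 87710528/18408499 -133509271/18408499; 87710528/18408499 132057142/18408499 -196836989/18408499; -133509271/18408499 -196836989/18408499 297790258/18408499]
step 2: x' = [-68560628802/19703318881, -71506640892/19703318881, 123893969066/19703318881], P' = [60692825432/19703318881 79770636500/19703318881 -121724092801/19703318881; 79770636500/19703318881 120433237674/19703318881 -179290322229/19703318881; -121724092801/19703318881 -179290322229/19703318881 271614708684/19703318881]

step 0: x̄ = F·x = [-3, -4, 3]
step 0: P̄ = F·P·Fᵀ + Q = [26 8 -14; 8 34 -25; -14 -25 26]
step 0: y = z − H·x̄ = [8, 4]
step 0: S = H·P̄·Hᵀ + R = [155 -6; -6 111]
step 0: K = P̄·Hᵀ·S⁻¹ = [2138/5723 -272/17169; 400/5723 8108/17169; -601/5723 -3655/17169]
step 0: x' = x̄ + K·y = [-1283/17169, -26644/17169, 22463/17169]
step 0: P' = (I − K·H)·P̄ = [73294/17169 100184/17169 -150412/17169; 100184/17169 152530/17169 -224741/17169; -150412/17169 -224741/17169 335284/17169]
step 1: x̄ = F·x = [-15716/17169, -50722/17169, 46541/17169]
step 1: P̄ = F·P·Fᵀ + Q = [119656/17169 85064/17169 -133483/17169; 85064/17169 136162/17169 -162959/17169; -133483/17169 -162959/17169 313933/17169]
step 1: y = z − H·x̄ = [7319/5723, 7577/17169]
step 1: S = H·P̄·Hᵀ + R = [259019/5723 108408/5723; 108408/5723 542851/17169]
step 1: K = P̄·Hᵀ·S⁻¹ = [5821518/18408499 -3886958/18408499; 504916/18408499 2497448/18408499; -594762/18408499 5069549/18408499]
step 1: x' = x̄ + K·y = [-11120996/18408499, -52635930/18408499, 51377642/18408499]
step 1: P' = (I − K·H)·P̄ = [65590856/18408499 87710528/18408499 -133509271/18408499; 87710528/18408499 132057142/18408499 -196836989/18408499; -133509271/18408499 -196836989/18408499 297790258/18408499]
step 2: x̄ = F·x = [-27877362/18408499, -83029868/18408499, 81771580/18408499]
step 2: P̄ = F·P·Fᵀ + Q = [117818584/18408499 76138956/18408499 -121668161/18408499; 76138956/18408499 125724766/18408499 -145278475/18408499; -121668161/18408499 -145278475/18408499 293048101/18408499]
step 2: y = z − H·x̄ = [-33698204/18408499, 122363442/18408499]
step 2: S = H·P̄·Hᵀ + R = [829211827/18408499 342380540/18408499; 342380540/18408499 578782097/18408499]
step 2: K = P̄·Hᵀ·S⁻¹ = [6133642398/19703318881 -4136276102/19703318881; 388167572/19703318881 2719068564/19703318881; -411061088/19703318881 5358450681/19703318881]
step 2: x' = x̄ + K·y = [-68560628802/19703318881, -71506640892/19703318881, 123893969066/19703318881]
step 2: P' = (I − K·H)·P̄ = [60692825432/19703318881 79770636500/19703318881 -121724092801/19703318881; 79770636500/19703318881 120433237674/19703318881 -179290322229/19703318881; -121724092801/19703318881 -179290322229/19703318881 271614708684/19703318881]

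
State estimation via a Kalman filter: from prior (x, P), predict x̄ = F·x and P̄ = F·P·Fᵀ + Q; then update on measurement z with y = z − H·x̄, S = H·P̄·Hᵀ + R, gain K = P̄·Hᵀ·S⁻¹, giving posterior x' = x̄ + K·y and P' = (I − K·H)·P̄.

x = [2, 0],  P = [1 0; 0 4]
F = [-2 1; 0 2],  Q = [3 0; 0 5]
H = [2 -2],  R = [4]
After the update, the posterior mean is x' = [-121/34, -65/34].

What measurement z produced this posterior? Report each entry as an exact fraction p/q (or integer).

z = [-3]

x̄ = F·x = [-4, 0]
P̄ = F·P·Fᵀ + Q = [11 8; 8 21]
S = H·P̄·Hᵀ + R = [68]
K = P̄·Hᵀ·S⁻¹ = [3/34; -13/34]
x' − x̄ = [15/34, -65/34] = K·y
y = (KᵀK)⁻¹·Kᵀ·(x' − x̄) = [5]
z = y + H·x̄ = [5] + [-8] = [-3]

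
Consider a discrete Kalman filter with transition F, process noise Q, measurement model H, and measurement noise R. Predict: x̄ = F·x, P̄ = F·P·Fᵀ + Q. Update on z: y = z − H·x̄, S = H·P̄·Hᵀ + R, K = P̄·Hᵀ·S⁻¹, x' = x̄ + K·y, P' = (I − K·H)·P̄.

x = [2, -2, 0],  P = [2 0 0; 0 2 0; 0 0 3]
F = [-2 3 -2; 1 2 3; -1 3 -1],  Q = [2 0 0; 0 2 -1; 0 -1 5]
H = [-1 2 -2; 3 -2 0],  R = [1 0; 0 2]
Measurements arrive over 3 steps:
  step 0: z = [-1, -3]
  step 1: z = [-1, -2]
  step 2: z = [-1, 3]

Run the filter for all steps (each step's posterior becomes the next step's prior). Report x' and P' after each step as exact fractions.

step 0: x̄ = F·x = [-10, -2, -8]
step 0: P̄ = F·P·Fᵀ + Q = [40 -10 28; -10 39 0; 28 0 28]
step 0: y = z − H·x̄ = [-23, 23]
step 0: S = H·P̄·Hᵀ + R = [461 -524; -524 638]
step 0: K = P̄·Hᵀ·S⁻¹ = [-108/3257 626/3257; -224/9771 -1838/9771; -1596/3257 -882/3257]
step 0: x' = x̄ + K·y = [-15688/3257, -18888/3257, -9634/3257]
step 0: P' = (I − K·H)·P̄ = [30112/3257 44542/3257 29540/3257; 44542/3257 202277/9771 45192/3257; 29540/3257 45192/3257 31220/3257]
step 1: x̄ = F·x = [-6020/3257, -82366/3257, -31342/3257]
step 1: P̄ = F·P·Fᵀ + Q = [18185/3257 102108/3257 40049/3257; 102108/3257 4455062/9771 520251/3257; 40049/3257 520251/3257 205124/3257]
step 1: y = z − H·x̄ = [92771/3257, -153186/3257]
step 1: S = H·P̄·Hᵀ + R = [7115330/9771 -10011191/9771; -10011191/9771 14654897/9771]
step 1: K = P̄·Hᵀ·S⁻¹ = [5542150/138180433 -447437/138180433; 34950866/414541299 -202168786/414541299; -57768520/138180433 -65497345/138180433]
step 1: x' = x̄ + K·y = [-76498104/138180433, 20800064/414541299, 105367452/138180433]
step 1: P' = (I − K·H)·P̄ = [570694114/138180433 856488608/138180433 568370476/138180433; 856488608/138180433 4056367522/414541299 918053059/138180433; 568370476/138180433 918053059/138180433 662752081/138180433]
step 2: x̄ = F·x = [-36938632/138180433, 760412884/414541299, -8069284/138180433]
step 2: P̄ = F·P·Fᵀ + Q = [631712016/138180433 2181647209/138180433 938601857/138180433; 2181647209/138180433 90219383203/414541299 10424982371/138180433; 938601857/138180433 10424982371/138180433 4582941876/138180433]
step 2: y = z − H·x̄ = [-2094598667/414541299, 3096897353/414541299]
step 2: S = H·P̄·Hᵀ + R = [153066391543/414541299 -205998452914/414541299; -205998452914/414541299 300223540318/414541299]
step 2: K = P̄·Hᵀ·S⁻¹ = [174740113294/4244174679661 15223014217/4244174679661; 365109396398/4244174679661 -4045439245467/8488349359322; -1769292115000/4244174679661 -3957663033227/8488349359322]
step 2: x' = x̄ + K·y = [-1903762828347/4244174679661, -18341176627365/8488349359322, -12182253198025/8488349359322]
step 2: P' = (I − K·H)·P̄ = [17329766299618/4244174679661 25979426435210/4244174679661 17227173228754/4244174679661; 25979426435210/4244174679661 81983718551097/8488349359322 55639182719489/8488349359322; 17227173228754/4244174679661 55639182719489/8488349359322 40181301605735/8488349359322]

step 0: x' = [-15688/3257, -18888/3257, -9634/3257], P' = [30112/3257 44542/3257 29540/3257; 44542/3257 202277/9771 45192/3257; 29540/3257 45192/3257 31220/3257]
step 1: x' = [-76498104/138180433, 20800064/414541299, 105367452/138180433], P' = [570694114/138180433 856488608/138180433 568370476/138180433; 856488608/138180433 4056367522/414541299 918053059/138180433; 568370476/138180433 918053059/138180433 662752081/138180433]
step 2: x' = [-1903762828347/4244174679661, -18341176627365/8488349359322, -12182253198025/8488349359322], P' = [17329766299618/4244174679661 25979426435210/4244174679661 17227173228754/4244174679661; 25979426435210/4244174679661 81983718551097/8488349359322 55639182719489/8488349359322; 17227173228754/4244174679661 55639182719489/8488349359322 40181301605735/8488349359322]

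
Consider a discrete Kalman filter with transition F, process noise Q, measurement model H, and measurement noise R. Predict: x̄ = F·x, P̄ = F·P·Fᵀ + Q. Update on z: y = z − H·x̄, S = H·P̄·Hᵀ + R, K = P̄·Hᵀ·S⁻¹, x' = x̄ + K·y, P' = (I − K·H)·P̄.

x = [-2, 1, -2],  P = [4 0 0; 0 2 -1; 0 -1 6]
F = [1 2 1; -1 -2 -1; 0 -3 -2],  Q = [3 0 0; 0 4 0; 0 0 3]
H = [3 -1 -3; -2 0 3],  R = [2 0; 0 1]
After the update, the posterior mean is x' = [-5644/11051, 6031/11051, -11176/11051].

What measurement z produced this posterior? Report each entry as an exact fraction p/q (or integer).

z = [1, -2]

x̄ = F·x = [-2, 2, 1]
P̄ = F·P·Fᵀ + Q = [17 -14 -17; -14 18 17; -17 17 33]
S = H·P̄·Hᵀ + R = [962 -733; -733 570]
K = P̄·Hᵀ·S⁻¹ = [3815/11051 3258/11051; -5363/11051 -5365/11051; 2299/11051 5535/11051]
x' − x̄ = [16458/11051, -16071/11051, -22227/11051] = K·y
y = (KᵀK)⁻¹·Kᵀ·(x' − x̄) = [12, -9]
z = y + H·x̄ = [12, -9] + [-11, 7] = [1, -2]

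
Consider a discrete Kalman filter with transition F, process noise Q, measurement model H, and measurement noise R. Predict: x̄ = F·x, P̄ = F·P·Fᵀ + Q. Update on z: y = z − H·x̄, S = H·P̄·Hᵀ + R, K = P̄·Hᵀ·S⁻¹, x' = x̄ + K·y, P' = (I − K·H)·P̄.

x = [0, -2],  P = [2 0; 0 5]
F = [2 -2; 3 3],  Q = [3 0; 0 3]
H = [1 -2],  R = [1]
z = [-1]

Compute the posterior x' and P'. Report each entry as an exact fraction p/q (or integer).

x̄ = F·x = [4, -6]
P̄ = F·P·Fᵀ + Q = [31 -18; -18 66]
y = z − H·x̄ = [-17]
S = H·P̄·Hᵀ + R = [368]
K = P̄·Hᵀ·S⁻¹ = [67/368; -75/184]
x' = x̄ + K·y = [333/368, 171/184]
P' = (I − K·H)·P̄ = [6919/368 1713/184; 1713/184 447/92]

x' = [333/368, 171/184]
P' = [6919/368 1713/184; 1713/184 447/92]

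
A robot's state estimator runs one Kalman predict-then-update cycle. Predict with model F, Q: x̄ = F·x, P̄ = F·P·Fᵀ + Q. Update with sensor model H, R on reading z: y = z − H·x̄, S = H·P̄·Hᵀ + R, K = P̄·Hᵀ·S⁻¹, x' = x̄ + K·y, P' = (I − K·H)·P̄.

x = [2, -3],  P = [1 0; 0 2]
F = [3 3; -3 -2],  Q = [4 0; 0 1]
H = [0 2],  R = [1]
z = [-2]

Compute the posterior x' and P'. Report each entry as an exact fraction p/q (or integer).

x' = [-135/73, -72/73]
P' = [499/73 -21/73; -21/73 18/73]

x̄ = F·x = [-3, 0]
P̄ = F·P·Fᵀ + Q = [31 -21; -21 18]
y = z − H·x̄ = [-2]
S = H·P̄·Hᵀ + R = [73]
K = P̄·Hᵀ·S⁻¹ = [-42/73; 36/73]
x' = x̄ + K·y = [-135/73, -72/73]
P' = (I − K·H)·P̄ = [499/73 -21/73; -21/73 18/73]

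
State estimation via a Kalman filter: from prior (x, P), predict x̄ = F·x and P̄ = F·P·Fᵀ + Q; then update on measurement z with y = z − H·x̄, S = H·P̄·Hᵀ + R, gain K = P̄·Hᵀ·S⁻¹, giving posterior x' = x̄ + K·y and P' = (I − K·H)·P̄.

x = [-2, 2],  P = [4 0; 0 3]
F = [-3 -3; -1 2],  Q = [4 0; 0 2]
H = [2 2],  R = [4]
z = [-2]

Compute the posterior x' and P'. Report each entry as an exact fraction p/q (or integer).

x̄ = F·x = [0, 6]
P̄ = F·P·Fᵀ + Q = [67 -6; -6 18]
y = z − H·x̄ = [-14]
S = H·P̄·Hᵀ + R = [296]
K = P̄·Hᵀ·S⁻¹ = [61/148; 3/37]
x' = x̄ + K·y = [-427/74, 180/37]
P' = (I − K·H)·P̄ = [1237/74 -588/37; -588/37 594/37]

x' = [-427/74, 180/37]
P' = [1237/74 -588/37; -588/37 594/37]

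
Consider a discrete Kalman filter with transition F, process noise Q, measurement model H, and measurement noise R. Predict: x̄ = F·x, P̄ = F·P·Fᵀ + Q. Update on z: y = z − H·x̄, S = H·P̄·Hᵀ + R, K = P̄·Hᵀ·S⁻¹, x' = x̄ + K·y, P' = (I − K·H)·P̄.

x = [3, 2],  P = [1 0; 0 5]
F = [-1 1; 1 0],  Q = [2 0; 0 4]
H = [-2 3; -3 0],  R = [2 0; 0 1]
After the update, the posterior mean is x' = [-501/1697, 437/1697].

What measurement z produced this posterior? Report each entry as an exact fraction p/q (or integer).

x̄ = F·x = [-1, 3]
P̄ = F·P·Fᵀ + Q = [8 -1; -1 5]
S = H·P̄·Hᵀ + R = [91 57; 57 73]
K = P̄·Hᵀ·S⁻¹ = [-19/3394 -1101/3394; 535/1697 -348/1697]
x' − x̄ = [1196/1697, -4654/1697] = K·y
y = (KᵀK)⁻¹·Kᵀ·(x' − x̄) = [-10, -2]
z = y + H·x̄ = [-10, -2] + [11, 3] = [1, 1]

z = [1, 1]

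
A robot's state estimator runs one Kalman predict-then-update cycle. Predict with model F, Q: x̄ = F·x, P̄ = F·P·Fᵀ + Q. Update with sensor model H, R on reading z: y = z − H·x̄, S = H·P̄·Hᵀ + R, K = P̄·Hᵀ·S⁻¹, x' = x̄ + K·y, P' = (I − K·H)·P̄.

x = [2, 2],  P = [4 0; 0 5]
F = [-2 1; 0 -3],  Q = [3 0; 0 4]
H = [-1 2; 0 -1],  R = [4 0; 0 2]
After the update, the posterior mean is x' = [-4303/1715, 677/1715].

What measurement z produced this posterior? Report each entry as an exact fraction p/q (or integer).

z = [3, -1]

x̄ = F·x = [-2, -6]
P̄ = F·P·Fᵀ + Q = [24 -15; -15 49]
S = H·P̄·Hᵀ + R = [284 -113; -113 51]
K = P̄·Hᵀ·S⁻¹ = [-1059/1715 -1842/1715; 226/1715 -1147/1715]
x' − x̄ = [-873/1715, 10967/1715] = K·y
y = (KᵀK)⁻¹·Kᵀ·(x' − x̄) = [13, -7]
z = y + H·x̄ = [13, -7] + [-10, 6] = [3, -1]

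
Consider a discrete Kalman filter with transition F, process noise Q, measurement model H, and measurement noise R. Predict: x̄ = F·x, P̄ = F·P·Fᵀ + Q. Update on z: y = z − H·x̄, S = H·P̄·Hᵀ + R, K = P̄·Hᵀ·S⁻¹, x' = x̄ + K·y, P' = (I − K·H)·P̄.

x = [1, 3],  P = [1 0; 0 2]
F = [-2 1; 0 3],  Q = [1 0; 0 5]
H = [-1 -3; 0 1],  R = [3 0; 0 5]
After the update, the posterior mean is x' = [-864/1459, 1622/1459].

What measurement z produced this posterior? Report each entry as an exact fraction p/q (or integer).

z = [-3, -2]

x̄ = F·x = [1, 9]
P̄ = F·P·Fᵀ + Q = [7 6; 6 23]
S = H·P̄·Hᵀ + R = [253 -75; -75 28]
K = P̄·Hᵀ·S⁻¹ = [-250/1459 -357/1459; -375/1459 194/1459]
x' − x̄ = [-2323/1459, -11509/1459] = K·y
y = (KᵀK)⁻¹·Kᵀ·(x' − x̄) = [25, -11]
z = y + H·x̄ = [25, -11] + [-28, 9] = [-3, -2]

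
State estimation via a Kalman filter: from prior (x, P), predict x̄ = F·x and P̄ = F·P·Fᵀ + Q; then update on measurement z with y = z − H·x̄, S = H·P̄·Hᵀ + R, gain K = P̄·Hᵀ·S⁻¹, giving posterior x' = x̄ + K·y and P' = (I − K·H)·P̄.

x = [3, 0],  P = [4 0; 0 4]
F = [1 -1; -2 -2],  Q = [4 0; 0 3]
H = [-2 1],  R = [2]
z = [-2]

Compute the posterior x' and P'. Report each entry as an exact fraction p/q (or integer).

x' = [3/17, -32/17]
P' = [444/85 168/17; 168/17 350/17]

x̄ = F·x = [3, -6]
P̄ = F·P·Fᵀ + Q = [12 0; 0 35]
y = z − H·x̄ = [10]
S = H·P̄·Hᵀ + R = [85]
K = P̄·Hᵀ·S⁻¹ = [-24/85; 7/17]
x' = x̄ + K·y = [3/17, -32/17]
P' = (I − K·H)·P̄ = [444/85 168/17; 168/17 350/17]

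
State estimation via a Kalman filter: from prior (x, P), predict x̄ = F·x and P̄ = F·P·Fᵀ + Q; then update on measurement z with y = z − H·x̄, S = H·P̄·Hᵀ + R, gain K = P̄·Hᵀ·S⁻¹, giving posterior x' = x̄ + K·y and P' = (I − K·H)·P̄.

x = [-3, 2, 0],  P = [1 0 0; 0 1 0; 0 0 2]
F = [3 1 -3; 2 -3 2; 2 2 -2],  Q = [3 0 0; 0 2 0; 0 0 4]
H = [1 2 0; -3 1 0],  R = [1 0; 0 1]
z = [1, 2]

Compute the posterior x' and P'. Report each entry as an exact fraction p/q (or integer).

x' = [-7625/15706, 8813/15706, -6046/7853]
P' = [3191/31412 623/31412 435/7853; 623/31412 6343/31412 -235/7853; 435/7853 -235/7853 49260/7853]

x̄ = F·x = [-7, -12, -2]
P̄ = F·P·Fᵀ + Q = [31 -9 20; -9 23 -10; 20 -10 20]
y = z − H·x̄ = [32, -7]
S = H·P̄·Hᵀ + R = [88 -2; -2 357]
K = P̄·Hᵀ·S⁻¹ = [4437/31412 -4475/15706; 13309/31412 2237/15706; -35/7853 -1540/7853]
x' = x̄ + K·y = [-7625/15706, 8813/15706, -6046/7853]
P' = (I − K·H)·P̄ = [3191/31412 623/31412 435/7853; 623/31412 6343/31412 -235/7853; 435/7853 -235/7853 49260/7853]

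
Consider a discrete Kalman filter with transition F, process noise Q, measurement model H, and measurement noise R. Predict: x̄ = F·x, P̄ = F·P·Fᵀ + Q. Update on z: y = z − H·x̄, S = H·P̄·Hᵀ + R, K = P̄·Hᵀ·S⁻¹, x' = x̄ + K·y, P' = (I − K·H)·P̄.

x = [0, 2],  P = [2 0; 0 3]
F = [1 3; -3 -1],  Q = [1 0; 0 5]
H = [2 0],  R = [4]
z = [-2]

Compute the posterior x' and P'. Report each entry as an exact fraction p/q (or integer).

x̄ = F·x = [6, -2]
P̄ = F·P·Fᵀ + Q = [30 -15; -15 26]
y = z − H·x̄ = [-14]
S = H·P̄·Hᵀ + R = [124]
K = P̄·Hᵀ·S⁻¹ = [15/31; -15/62]
x' = x̄ + K·y = [-24/31, 43/31]
P' = (I − K·H)·P̄ = [30/31 -15/31; -15/31 581/31]

x' = [-24/31, 43/31]
P' = [30/31 -15/31; -15/31 581/31]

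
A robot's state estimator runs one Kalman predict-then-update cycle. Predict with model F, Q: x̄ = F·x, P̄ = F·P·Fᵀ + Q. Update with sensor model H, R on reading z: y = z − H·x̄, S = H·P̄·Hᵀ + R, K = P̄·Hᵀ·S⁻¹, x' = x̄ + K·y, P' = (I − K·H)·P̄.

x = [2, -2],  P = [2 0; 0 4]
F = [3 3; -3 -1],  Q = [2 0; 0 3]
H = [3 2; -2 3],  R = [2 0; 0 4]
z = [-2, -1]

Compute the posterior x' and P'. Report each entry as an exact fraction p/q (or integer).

x̄ = F·x = [0, -4]
P̄ = F·P·Fᵀ + Q = [56 -30; -30 25]
y = z − H·x̄ = [6, 11]
S = H·P̄·Hᵀ + R = [246 -336; -336 813]
K = P̄·Hᵀ·S⁻¹ = [3322/14517 -2234/14517; 2140/14517 3295/14517]
x' = x̄ + K·y = [-4642/14517, -8983/14517]
P' = (I − K·H)·P̄ = [2908/14517 -1040/14517; -1040/14517 3700/14517]

x' = [-4642/14517, -8983/14517]
P' = [2908/14517 -1040/14517; -1040/14517 3700/14517]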